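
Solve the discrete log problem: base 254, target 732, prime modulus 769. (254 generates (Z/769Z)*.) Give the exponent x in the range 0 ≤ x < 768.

325

Baby-step giant-step with m = ceil(sqrt(768)) = 28.
Baby table (254^j mod 769 for j=0..27):
  0:1  1:254  2:689  3:443  4:248  5:703  6:154  7:666
  8:753  9:550  10:511  11:602  12:646  13:287  14:612  15:110
  16:256  17:428  18:283  19:365  20:430  21:22  22:205  23:547
  24:518  25:73  26:86  27:312
Giant step factor: 254^(-28) ≡ 694 (mod 769).
Scan 732·694^i mod 769 for i = 0, 1, …:
  i=0: 732   i=1: 468   i=2: 274   i=3: 213
  i=4: 174   i=5: 23   i=6: 582   i=7: 183
  i=8: 117   i=9: 453   i=10: 630   i=11: 428
Match at i=11, j=17: x = 11·28 + 17 = 325.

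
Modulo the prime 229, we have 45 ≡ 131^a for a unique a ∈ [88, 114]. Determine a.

106

Compute 131^88 mod 229 = 83, then multiply by 131 repeatedly:
  131^88=83  131^89=110  131^90=212  131^91=63  131^92=9
  131^93=34  131^94=103  131^95=211  131^96=161  131^97=23
  131^98=36  131^99=136  131^100=183  131^101=157  131^102=186
  131^103=92  131^104=144  131^105=86  131^106=45
Found 45 at exponent 106.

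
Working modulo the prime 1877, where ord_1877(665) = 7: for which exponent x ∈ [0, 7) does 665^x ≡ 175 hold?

6

Successive powers of 665 modulo 1877:
  665^0=1  665^1=665  665^2=1130  665^3=650  665^4=540  665^5=593
  665^6=175
So 665^6 ≡ 175 (mod 1877), giving x = 6.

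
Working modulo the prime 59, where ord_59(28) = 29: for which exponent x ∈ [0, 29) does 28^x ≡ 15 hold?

26

Successive powers of 28 modulo 59:
  28^0=1  28^1=28  28^2=17  28^3=4  28^4=53  28^5=9
  28^6=16  28^7=35  28^8=36  28^9=5  28^10=22  28^11=26
  28^12=20  28^13=29  28^14=45  28^15=21  28^16=57  28^17=3
  28^18=25  28^19=51  28^20=12  28^21=41  28^22=27  28^23=48
  28^24=46  28^25=49  28^26=15
So 28^26 ≡ 15 (mod 59), giving x = 26.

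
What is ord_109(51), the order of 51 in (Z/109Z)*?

The order of 51 must divide p − 1 = 108 = 2^2 · 3^3.
Divisors: 1, 2, 3, 4, 6, 9, 12, 18, 27, 36, 54, 108.
Check each in increasing order: 51^1 ≡ 51;  51^2 ≡ 94;  51^3 ≡ 107;  51^4 ≡ 7;  51^6 ≡ 4;  51^9 ≡ 101;  51^12 ≡ 16;  51^18 ≡ 64;  51^27 ≡ 33;  51^36 ≡ 63;  51^54 ≡ 108;  51^108 ≡ 1.
Smallest exponent giving 1 is 108.

108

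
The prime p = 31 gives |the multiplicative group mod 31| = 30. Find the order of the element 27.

The order of 27 must divide p − 1 = 30 = 2 · 3 · 5.
Divisors: 1, 2, 3, 5, 6, 10, 15, 30.
Check each in increasing order: 27^1 ≡ 27;  27^2 ≡ 16;  27^3 ≡ 29;  27^5 ≡ 30;  27^6 ≡ 4;  27^10 ≡ 1.
Smallest exponent giving 1 is 10.

10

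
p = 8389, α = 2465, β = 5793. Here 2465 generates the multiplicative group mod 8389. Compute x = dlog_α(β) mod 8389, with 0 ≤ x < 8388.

Baby-step giant-step with m = ceil(sqrt(8388)) = 92.
Baby table (2465^j mod 8389 for j=0..91):
  0:1  1:2465  2:2589  3:6245  4:110  5:2702  6:7953  7:7441
  8:3711  9:3605  10:2374  11:4777  12:5538  13:2267  14:1081  15:5352
  16:5172  17:6089  18:1464  19:1490  20:6857  21:7059  22:1649  23:4509
  24:7649  25:4702  26:5221  27:1039  28:2490  29:5491  30:3858  31:5233
  32:5452  33:2  34:4930  35:5178  36:4101  37:220  38:5404  39:7517
  40:6493  41:7422  42:7210  43:4748  44:1165  45:2687  46:4534  47:2162
  48:2315  49:1955  50:3789  51:2928  52:2980  53:5325  54:5729  55:3298
  56:629  57:6909  58:1015  59:2053  60:2078  61:4980  62:2593  63:7716
  64:2077  65:2515  66:4  67:1471  68:1967  69:8202  70:440  71:2419
  72:6645  73:4597  74:6455  75:6031  76:1107  77:2330  78:5374  79:679
  80:4324  81:4630  82:3910  83:7578  84:5856  85:5960  86:2261  87:3069
  88:6596  89:1258  90:5429  91:2030
Giant step factor: 2465^(-92) ≡ 4076 (mod 8389).
Scan 5793·4076^i mod 8389 for i = 0, 1, …:
  i=0: 5793   i=1: 5622   i=2: 4913   i=3: 845
  i=4: 4730   i=5: 1558   i=6: 8324   i=7: 3508
  i=8: 3752   i=9: 5     …   i=32: 4938
  i=33: 2077
Match at i=33, j=64: x = 33·92 + 64 = 3100.

3100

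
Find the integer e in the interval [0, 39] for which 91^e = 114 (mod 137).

Compute 91^0 mod 137 = 1, then multiply by 91 repeatedly:
  91^0=1  91^1=91  91^2=61  91^3=71  91^4=22
  91^5=84  91^6=109  91^7=55  91^8=73  91^9=67
  91^10=69  91^11=114
Found 114 at exponent 11.

11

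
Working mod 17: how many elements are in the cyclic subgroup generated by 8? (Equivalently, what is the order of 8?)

The order of 8 must divide p − 1 = 16 = 2^4.
Divisors: 1, 2, 4, 8, 16.
Check each in increasing order: 8^1 ≡ 8;  8^2 ≡ 13;  8^4 ≡ 16;  8^8 ≡ 1.
Smallest exponent giving 1 is 8.

8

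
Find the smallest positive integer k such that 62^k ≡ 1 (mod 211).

The order of 62 must divide p − 1 = 210 = 2 · 3 · 5 · 7.
Divisors: 1, 2, 3, 5, 6, 7, 10, 14, 15, 21, 30, 35, 42, 70, 105, 210.
Check each in increasing order: 62^1 ≡ 62;  62^2 ≡ 46;  62^3 ≡ 109;  62^5 ≡ 161;  62^6 ≡ 65;  62^7 ≡ 21;  62^10 ≡ 179;  62^14 ≡ 19;  62^15 ≡ 123;  62^21 ≡ 188;  62^30 ≡ 148;  62^35 ≡ 196;  62^42 ≡ 107;  62^70 ≡ 14;  62^105 ≡ 1.
Smallest exponent giving 1 is 105.

105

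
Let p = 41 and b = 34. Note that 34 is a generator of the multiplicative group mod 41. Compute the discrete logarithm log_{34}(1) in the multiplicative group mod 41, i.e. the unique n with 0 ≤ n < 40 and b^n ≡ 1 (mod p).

Successive powers of 34 modulo 41:
  34^0=1
So 34^0 ≡ 1 (mod 41), giving n = 0.

0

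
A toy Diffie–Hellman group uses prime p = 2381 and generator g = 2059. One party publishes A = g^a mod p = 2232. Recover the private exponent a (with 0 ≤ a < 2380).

Baby-step giant-step with m = ceil(sqrt(2380)) = 49.
Baby table (2059^j mod 2381 for j=0..48):
  0:1  1:2059  2:1301  3:134  4:2091  5:521  6:1289  7:1617
  8:765  9:1294  10:7  11:127  12:1964  13:938  14:351  15:1266
  16:1880  17:1795  18:593  19:1915  20:49  21:889  22:1843  23:1804
  24:76  25:1719  26:1255  27:660  28:1770  29:1500  30:343  31:1461
  32:996  33:723  34:532  35:128  36:1642  37:2239  38:485  39:976
  40:20  41:703  42:2210  43:299  44:1343  45:896  46:1970  47:1387
  48:1014
Giant step factor: 2059^(-49) ≡ 712 (mod 2381).
Scan 2232·712^i mod 2381 for i = 0, 1, …:
  i=0: 2232   i=1: 1057   i=2: 188   i=3: 520
  i=4: 1185   i=5: 846   i=6: 2340   i=7: 1761
  i=8: 1426   i=9: 1006     …   i=21: 2098
  i=22: 889
Match at i=22, j=21: a = 22·49 + 21 = 1099.

1099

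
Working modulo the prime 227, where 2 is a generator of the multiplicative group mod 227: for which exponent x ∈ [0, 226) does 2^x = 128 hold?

Baby-step giant-step with m = ceil(sqrt(226)) = 16.
Baby table (2^j mod 227 for j=0..15):
  0:1  1:2  2:4  3:8  4:16  5:32  6:64  7:128
  8:29  9:58  10:116  11:5  12:10  13:20  14:40  15:80
Giant step factor: 2^(-16) ≡ 166 (mod 227).
Scan 128·166^i mod 227 for i = 0, 1, …:
  i=0: 128
Match at i=0, j=7: x = 0·16 + 7 = 7.

7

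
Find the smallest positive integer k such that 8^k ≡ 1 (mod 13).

The order of 8 must divide p − 1 = 12 = 2^2 · 3.
Divisors: 1, 2, 3, 4, 6, 12.
Check each in increasing order: 8^1 ≡ 8;  8^2 ≡ 12;  8^3 ≡ 5;  8^4 ≡ 1.
Smallest exponent giving 1 is 4.

4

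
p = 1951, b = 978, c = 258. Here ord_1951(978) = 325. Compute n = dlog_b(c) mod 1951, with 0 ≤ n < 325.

Baby-step giant-step with m = ceil(sqrt(325)) = 19.
Baby table (978^j mod 1951 for j=0..18):
  0:1  1:978  2:494  3:1235  4:161  5:1378  6:1494  7:1784
  8:558  9:1395  10:561  11:427  12:92  13:230  14:575  15:462
  16:1155  17:1912  18:878
Giant step factor: 978^(-19) ≡ 8 (mod 1951).
Scan 258·8^i mod 1951 for i = 0, 1, …:
  i=0: 258   i=1: 113   i=2: 904   i=3: 1379
  i=4: 1277   i=5: 461   i=6: 1737   i=7: 239
  i=8: 1912
Match at i=8, j=17: n = 8·19 + 17 = 169.

169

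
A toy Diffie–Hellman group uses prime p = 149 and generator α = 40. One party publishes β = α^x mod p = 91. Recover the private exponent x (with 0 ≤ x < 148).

53

Baby-step giant-step with m = ceil(sqrt(148)) = 13.
Baby table (40^j mod 149 for j=0..12):
  0:1  1:40  2:110  3:79  4:31  5:48  6:132  7:65
  8:67  9:147  10:69  11:78  12:140
Giant step factor: 40^(-13) ≡ 12 (mod 149).
Scan 91·12^i mod 149 for i = 0, 1, …:
  i=0: 91   i=1: 49   i=2: 141   i=3: 53
  i=4: 40
Match at i=4, j=1: x = 4·13 + 1 = 53.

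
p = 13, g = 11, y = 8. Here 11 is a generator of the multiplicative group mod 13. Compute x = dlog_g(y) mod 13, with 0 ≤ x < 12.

9

Successive powers of 11 modulo 13:
  11^0=1  11^1=11  11^2=4  11^3=5  11^4=3  11^5=7
  11^6=12  11^7=2  11^8=9  11^9=8
So 11^9 ≡ 8 (mod 13), giving x = 9.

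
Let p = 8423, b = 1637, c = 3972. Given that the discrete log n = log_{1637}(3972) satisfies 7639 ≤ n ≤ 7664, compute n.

7644

Compute 1637^7639 mod 8423 = 3963, then multiply by 1637 repeatedly:
  1637^7639=3963  1637^7640=1721  1637^7641=3995  1637^7642=3567  1637^7643=2040
  1637^7644=3972
Found 3972 at exponent 7644.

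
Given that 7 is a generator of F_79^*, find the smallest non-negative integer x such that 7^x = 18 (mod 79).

6

Baby-step giant-step with m = ceil(sqrt(78)) = 9.
Baby table (7^j mod 79 for j=0..8):
  0:1  1:7  2:49  3:27  4:31  5:59  6:18  7:47
  8:13
Giant step factor: 7^(-9) ≡ 33 (mod 79).
Scan 18·33^i mod 79 for i = 0, 1, …:
  i=0: 18
Match at i=0, j=6: x = 0·9 + 6 = 6.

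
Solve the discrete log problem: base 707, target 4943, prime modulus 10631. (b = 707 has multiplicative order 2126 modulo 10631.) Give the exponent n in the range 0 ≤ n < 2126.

Baby-step giant-step with m = ceil(sqrt(2126)) = 47.
Baby table (707^j mod 10631 for j=0..46):
  0:1  1:707  2:192  3:8172  4:4971  5:6267  6:8273  7:1961
  8:4397  9:4427  10:4375  11:10135  12:151  13:447  14:7730  15:776
  16:6451  17:158  18:5396  19:9074  20:4825  21:9355  22:1503  23:10152
  24:1539  25:3711  26:8451  27:235  28:6680  29:2596  30:6840  31:9406
  32:5667  33:9313  34:3702  35:2088  36:9138  37:7549  38:381  39:3592
  40:9366  41:9280  42:1633  43:6383  44:5237  45:2971  46:6190
Giant step factor: 707^(-47) ≡ 6775 (mod 10631).
Scan 4943·6775^i mod 10631 for i = 0, 1, …:
  i=0: 4943   i=1: 1175   i=2: 8637   i=3: 2651
  i=4: 4766   i=5: 3303   i=6: 10201   i=7: 10275
  i=8: 1337   i=9: 563     …   i=19: 4487
  i=20: 5396
Match at i=20, j=18: n = 20·47 + 18 = 958.

958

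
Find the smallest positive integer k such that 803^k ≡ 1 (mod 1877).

The order of 803 must divide p − 1 = 1876 = 2^2 · 7 · 67.
Divisors: 1, 2, 4, 7, 14, 28, 67, 134, 268, 469, 938, 1876.
Check each in increasing order: 803^1 ≡ 803;  803^2 ≡ 998;  803^4 ≡ 1194;  803^7 ≡ 1745;  803^14 ≡ 531;  803^28 ≡ 411;  803^67 ≡ 1337;  803^134 ≡ 665;  803^268 ≡ 1130;  803^469 ≡ 1876;  803^938 ≡ 1.
Smallest exponent giving 1 is 938.

938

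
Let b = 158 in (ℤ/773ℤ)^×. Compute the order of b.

772

The order of 158 must divide p − 1 = 772 = 2^2 · 193.
Divisors: 1, 2, 4, 193, 386, 772.
Check each in increasing order: 158^1 ≡ 158;  158^2 ≡ 228;  158^4 ≡ 193;  158^193 ≡ 317;  158^386 ≡ 772;  158^772 ≡ 1.
Smallest exponent giving 1 is 772.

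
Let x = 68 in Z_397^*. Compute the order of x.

132

The order of 68 must divide p − 1 = 396 = 2^2 · 3^2 · 11.
Divisors: 1, 2, 3, 4, 6, 9, 11, 12, 18, 22, 33, 36, 44, 66, 99, 132, 198, 396.
Check each in increasing order: 68^1 ≡ 68;  68^2 ≡ 257;  68^3 ≡ 8;  68^4 ≡ 147;  68^6 ≡ 64;  68^9 ≡ 115;  68^11 ≡ 177;  68^12 ≡ 126;  68^18 ≡ 124;  68^22 ≡ 363;  68^33 ≡ 334;  68^36 ≡ 290;  68^44 ≡ 362;  68^66 ≡ 396;  68^99 ≡ 63;  68^132 ≡ 1.
Smallest exponent giving 1 is 132.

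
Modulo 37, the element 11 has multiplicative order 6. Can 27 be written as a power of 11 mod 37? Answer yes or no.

⟨11⟩ has order 6; its elements mod 37 are {1, 10, 11, 26, 27, 36}.
27 is in this set.

yes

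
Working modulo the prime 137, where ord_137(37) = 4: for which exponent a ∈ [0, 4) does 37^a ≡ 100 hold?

3

Successive powers of 37 modulo 137:
  37^0=1  37^1=37  37^2=136  37^3=100
So 37^3 ≡ 100 (mod 137), giving a = 3.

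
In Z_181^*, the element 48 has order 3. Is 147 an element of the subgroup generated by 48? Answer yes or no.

⟨48⟩ has order 3; its elements mod 181 are {1, 48, 132}.
147 is not in this set.

no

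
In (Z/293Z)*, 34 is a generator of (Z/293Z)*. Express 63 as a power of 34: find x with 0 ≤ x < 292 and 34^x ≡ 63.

227

Baby-step giant-step with m = ceil(sqrt(292)) = 18.
Baby table (34^j mod 293 for j=0..17):
  0:1  1:34  2:277  3:42  4:256  5:207  6:6  7:204
  8:197  9:252  10:71  11:70  12:36  13:52  14:10  15:47
  16:133  17:127
Giant step factor: 34^(-18) ≡ 156 (mod 293).
Scan 63·156^i mod 293 for i = 0, 1, …:
  i=0: 63   i=1: 159   i=2: 192   i=3: 66
  i=4: 41   i=5: 243   i=6: 111   i=7: 29
  i=8: 129   i=9: 200   i=10: 142   i=11: 177
  i=12: 70
Match at i=12, j=11: x = 12·18 + 11 = 227.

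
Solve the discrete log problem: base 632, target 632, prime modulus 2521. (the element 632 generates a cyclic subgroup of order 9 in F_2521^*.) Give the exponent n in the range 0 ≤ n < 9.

1

Successive powers of 632 modulo 2521:
  632^0=1  632^1=632
So 632^1 ≡ 632 (mod 2521), giving n = 1.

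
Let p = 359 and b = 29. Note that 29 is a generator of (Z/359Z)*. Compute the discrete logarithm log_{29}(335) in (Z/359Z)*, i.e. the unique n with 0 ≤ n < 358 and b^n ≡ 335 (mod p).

Baby-step giant-step with m = ceil(sqrt(358)) = 19.
Baby table (29^j mod 359 for j=0..18):
  0:1  1:29  2:123  3:336  4:51  5:43  6:170  7:263
  8:88  9:39  10:54  11:130  12:180  13:194  14:241  15:168
  16:205  17:201  18:85
Giant step factor: 29^(-19) ≡ 172 (mod 359).
Scan 335·172^i mod 359 for i = 0, 1, …:
  i=0: 335   i=1: 180
Match at i=1, j=12: n = 1·19 + 12 = 31.

31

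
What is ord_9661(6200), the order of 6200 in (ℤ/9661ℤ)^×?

3220

The order of 6200 must divide p − 1 = 9660 = 2^2 · 3 · 5 · 7 · 23.
Divisors: 1, 2, 3, 4, 5, 6, 7, 10, 12, 14, 15, 20, 21, 23, 28, 30, 35, 42, 46, 60, 69, 70, 84, 92, 105, 115, 138, 140, 161, 210, 230, 276, 322, 345, 420, 460, 483, 644, 690, 805, 966, 1380, 1610, 1932, 2415, 3220, 4830, 9660.
Check each in increasing order: 6200^1 ≡ 6200;  6200^2 ≡ 8542;  6200^3 ≡ 8459;  6200^4 ≡ 5892;  6200^5 ≡ 2159;  6200^6 ≡ 5315;  6200^7 ≡ 8990;  6200^10 ≡ 4679;  6200^12 ≡ 461;  6200^14 ≡ 5835;  6200^15 ≡ 6216;  6200^20 ≡ 1215;  6200^21 ≡ 7081;  6200^23 ≡ 8042;  6200^28 ≡ 1861;  6200^30 ≡ 4317;  6200^35 ≡ 7199;  6200^42 ≡ 9632;  6200^46 ≡ 3030;  6200^60 ≡ 420;  6200^69 ≡ 2218;  6200^70 ≡ 3997;  6200^84 ≡ 841;  6200^92 ≡ 2950;  6200^105 ≡ 3945;  6200^115 ≡ 6145;  6200^138 ≡ 2075;  6200^140 ≡ 6376;  6200^161 ≡ 2603;  6200^210 ≡ 8815;  6200^230 ≡ 5837;  6200^276 ≡ 6480;  6200^322 ≡ 3248;  6200^345 ≡ 6733;  6200^420 ≡ 802;  6200^460 ≡ 5883;  6200^483 ≡ 1169;  6200^644 ≡ 9353;  6200^690 ≡ 3877;  6200^805 ≡ 139;  6200^966 ≡ 4360;  6200^1380 ≡ 8274;  6200^1610 ≡ 9660;  6200^1932 ≡ 6413;  6200^2415 ≡ 9522;  6200^3220 ≡ 1.
Smallest exponent giving 1 is 3220.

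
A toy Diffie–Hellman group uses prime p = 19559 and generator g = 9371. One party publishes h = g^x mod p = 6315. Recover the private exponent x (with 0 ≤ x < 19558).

15065

Baby-step giant-step with m = ceil(sqrt(19558)) = 140.
Baby table (9371^j mod 19559 for j=0..139):
  0:1  1:9371  2:15290  3:12915  4:14932  5:2686  6:17632  7:14599
  8:11583  9:11402  10:16884  11:7213  12:16678  13:13128  14:15937  15:12662
  16:10708  17:6998  18:16490  19:11690  20:16590  21:9958  22:429  23:10564
  24:7145  25:5338  26:10035  27:17872  28:14354  29:4091  30:1121  31:1708
  32:6406  33:4055  34:15827  35:18479  36:10882  37:14155  38:16926  39:9615
  40:13411  41:7906  42:17193  43:8120  44:8010  45:13827  46:14001  47:1599
  48:2035  49:19519  50:16340  51:14288  52:11493  53:9049  54:9914  55:18403
  56:2810  57:6096  58:13336  59:9205  60:4865  61:17445  62:2973  63:7967
  64:2054  65:1978  66:13465  67:5406  68:1816  69:1406  70:12419  71:2399
  72:7738  73:7585  74:1629  75:9339  76:8803  77:12610  78:12391  79:13837
  80:9916  81:17586  82:13831  83:12367  84:4082  85:14577  86:1011  87:7525
  88:6580  89:11212  90:16263  91:16404  92:7703  93:12103  94:14131  95:7171
  96:14276  97:16395  98:1600  99:11406  100:15250  101:9696  102:9661  103:14179
  104:7122  105:4954  106:10427  107:14212  108:3421  109:990  110:6324  111:17993
  112:13823  113:15635  114:18675  115:9052  116:18468  117:5596  118:2437  119:11774
  120:1835  121:3424  122:9544  123:13076  124:17620  125:19501  126:4134  127:12894
  128:13731  129:14099  130:684  131:13971  132:13854  133:12751  134:3690  135:18237
  136:11944  137:10626  138:1377  139:14486
Giant step factor: 9371^(-140) ≡ 19119 (mod 19559).
Scan 6315·19119^i mod 19559 for i = 0, 1, …:
  i=0: 6315   i=1: 18337   i=2: 9587   i=3: 6464
  i=4: 11454   i=5: 6462   i=6: 12334   i=7: 10442
  i=8: 1885   i=9: 11637     …   i=106: 15214
  i=107: 14577
Match at i=107, j=85: x = 107·140 + 85 = 15065.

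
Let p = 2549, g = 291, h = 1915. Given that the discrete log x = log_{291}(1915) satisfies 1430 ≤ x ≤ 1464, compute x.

Compute 291^1430 mod 2549 = 1203, then multiply by 291 repeatedly:
  291^1430=1203  291^1431=860  291^1432=458  291^1433=730  291^1434=863
  291^1435=1331  291^1436=2422  291^1437=1278  291^1438=2293  291^1439=1974
  291^1440=909  291^1441=1972  291^1442=327  291^1443=844  291^1444=900
  291^1445=1902  291^1446=349  291^1447=2148  291^1448=563  291^1449=697
  291^1450=1456  291^1451=562  291^1452=406  291^1453=892  291^1454=2123
  291^1455=935  291^1456=1891  291^1457=2246  291^1458=1042  291^1459=2440
  291^1460=1418  291^1461=2249  291^1462=1915
Found 1915 at exponent 1462.

1462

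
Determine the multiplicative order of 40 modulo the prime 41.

2

The order of 40 must divide p − 1 = 40 = 2^3 · 5.
Divisors: 1, 2, 4, 5, 8, 10, 20, 40.
Check each in increasing order: 40^1 ≡ 40;  40^2 ≡ 1.
Smallest exponent giving 1 is 2.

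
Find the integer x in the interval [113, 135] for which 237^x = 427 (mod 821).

Compute 237^113 mod 821 = 693, then multiply by 237 repeatedly:
  237^113=693  237^114=41  237^115=686  237^116=24  237^117=762
  237^118=795  237^119=406  237^120=165  237^121=518  237^122=437
  237^123=123  237^124=416  237^125=72  237^126=644  237^127=743
  237^128=397  237^129=495  237^130=733  237^131=490  237^132=369
  237^133=427
Found 427 at exponent 133.

133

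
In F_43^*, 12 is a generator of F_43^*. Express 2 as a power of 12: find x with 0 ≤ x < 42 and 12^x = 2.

15

Baby-step giant-step with m = ceil(sqrt(42)) = 7.
Baby table (12^j mod 43 for j=0..6):
  0:1  1:12  2:15  3:8  4:10  5:34  6:21
Giant step factor: 12^(-7) ≡ 7 (mod 43).
Scan 2·7^i mod 43 for i = 0, 1, …:
  i=0: 2   i=1: 14   i=2: 12
Match at i=2, j=1: x = 2·7 + 1 = 15.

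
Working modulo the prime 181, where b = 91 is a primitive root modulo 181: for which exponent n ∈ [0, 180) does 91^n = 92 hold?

Baby-step giant-step with m = ceil(sqrt(180)) = 14.
Baby table (91^j mod 181 for j=0..13):
  0:1  1:91  2:136  3:68  4:34  5:17  6:99  7:140
  8:70  9:35  10:108  11:54  12:27  13:104
Giant step factor: 91^(-14) ≡ 94 (mod 181).
Scan 92·94^i mod 181 for i = 0, 1, …:
  i=0: 92   i=1: 141   i=2: 41   i=3: 53
  i=4: 95   i=5: 61   i=6: 123   i=7: 159
  i=8: 104
Match at i=8, j=13: n = 8·14 + 13 = 125.

125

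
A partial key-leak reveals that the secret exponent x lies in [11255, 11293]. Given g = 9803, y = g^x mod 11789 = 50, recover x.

11279

Compute 9803^11255 mod 11789 = 4065, then multiply by 9803 repeatedly:
  9803^11255=4065  9803^11256=2375  9803^11257=10639  9803^11258=8623  9803^11259=4139
  9803^11260=8668  9803^11261=9081  9803^11262=2304  9803^11263=10177  9803^11264=6613
  9803^11265=11317  9803^11266=6061  9803^11267=11212  9803^11268=2389  9803^11269=6413
  9803^11270=7691  9803^11271=4218  9803^11272=5031  9803^11273=5506  9803^11274=5276
  9803^11275=2285  9803^11276=755  9803^11277=9562  9803^11278=1947  9803^11279=50
Found 50 at exponent 11279.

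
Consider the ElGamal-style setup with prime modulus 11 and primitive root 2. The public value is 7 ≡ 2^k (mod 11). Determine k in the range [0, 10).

7

Successive powers of 2 modulo 11:
  2^0=1  2^1=2  2^2=4  2^3=8  2^4=5  2^5=10
  2^6=9  2^7=7
So 2^7 ≡ 7 (mod 11), giving k = 7.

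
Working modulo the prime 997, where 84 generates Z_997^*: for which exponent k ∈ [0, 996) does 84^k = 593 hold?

58

Baby-step giant-step with m = ceil(sqrt(996)) = 32.
Baby table (84^j mod 997 for j=0..31):
  0:1  1:84  2:77  3:486  4:944  5:533  6:904  7:164
  8:815  9:664  10:941  11:281  12:673  13:700  14:974  15:62
  16:223  17:786  18:222  19:702  20:145  21:216  22:198  23:680
  24:291  25:516  26:473  27:849  28:529  29:568  30:853  31:865
Giant step factor: 84^(-32) ≡ 791 (mod 997).
Scan 593·791^i mod 997 for i = 0, 1, …:
  i=0: 593   i=1: 473
Match at i=1, j=26: k = 1·32 + 26 = 58.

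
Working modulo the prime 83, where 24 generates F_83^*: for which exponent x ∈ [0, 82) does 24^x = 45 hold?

81

Baby-step giant-step with m = ceil(sqrt(82)) = 10.
Baby table (24^j mod 83 for j=0..9):
  0:1  1:24  2:78  3:46  4:25  5:19  6:41  7:71
  8:44  9:60
Giant step factor: 24^(-10) ≡ 63 (mod 83).
Scan 45·63^i mod 83 for i = 0, 1, …:
  i=0: 45   i=1: 13   i=2: 72   i=3: 54
  i=4: 82   i=5: 20   i=6: 15   i=7: 32
  i=8: 24
Match at i=8, j=1: x = 8·10 + 1 = 81.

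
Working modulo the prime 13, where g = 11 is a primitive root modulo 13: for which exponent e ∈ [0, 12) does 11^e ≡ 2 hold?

7

Successive powers of 11 modulo 13:
  11^0=1  11^1=11  11^2=4  11^3=5  11^4=3  11^5=7
  11^6=12  11^7=2
So 11^7 ≡ 2 (mod 13), giving e = 7.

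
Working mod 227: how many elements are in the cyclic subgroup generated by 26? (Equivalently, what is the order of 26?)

The order of 26 must divide p − 1 = 226 = 2 · 113.
Divisors: 1, 2, 113, 226.
Check each in increasing order: 26^1 ≡ 26;  26^2 ≡ 222;  26^113 ≡ 1.
Smallest exponent giving 1 is 113.

113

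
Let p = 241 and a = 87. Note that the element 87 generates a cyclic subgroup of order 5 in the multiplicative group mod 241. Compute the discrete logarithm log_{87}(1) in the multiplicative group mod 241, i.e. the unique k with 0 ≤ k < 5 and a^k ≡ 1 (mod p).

0

Successive powers of 87 modulo 241:
  87^0=1
So 87^0 ≡ 1 (mod 241), giving k = 0.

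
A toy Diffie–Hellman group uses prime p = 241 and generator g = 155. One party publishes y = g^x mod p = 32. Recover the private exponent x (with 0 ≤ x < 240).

Baby-step giant-step with m = ceil(sqrt(240)) = 16.
Baby table (155^j mod 241 for j=0..15):
  0:1  1:155  2:166  3:184  4:82  5:178  6:116  7:146
  8:217  9:136  10:113  11:163  12:201  13:66  14:108  15:111
Giant step factor: 155^(-16) ≡ 100 (mod 241).
Scan 32·100^i mod 241 for i = 0, 1, …:
  i=0: 32   i=1: 67   i=2: 193   i=3: 20
  i=4: 72   i=5: 211   i=6: 133   i=7: 45
  i=8: 162   i=9: 53     …   i=13: 59
  i=14: 116
Match at i=14, j=6: x = 14·16 + 6 = 230.

230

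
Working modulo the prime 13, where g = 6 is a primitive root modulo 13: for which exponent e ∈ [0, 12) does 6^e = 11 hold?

11

Successive powers of 6 modulo 13:
  6^0=1  6^1=6  6^2=10  6^3=8  6^4=9  6^5=2
  6^6=12  6^7=7  6^8=3  6^9=5  6^10=4  6^11=11
So 6^11 ≡ 11 (mod 13), giving e = 11.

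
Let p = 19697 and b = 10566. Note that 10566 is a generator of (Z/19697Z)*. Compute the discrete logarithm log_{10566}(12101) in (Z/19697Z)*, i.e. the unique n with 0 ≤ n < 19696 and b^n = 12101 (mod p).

Baby-step giant-step with m = ceil(sqrt(19696)) = 141.
Baby table (10566^j mod 19697 for j=0..140):
  0:1  1:10566  2:17457  3:7954  4:14562  5:8825  6:19049  7:7788
  8:13639  9:6422  10:18384  11:13227  12:6267  13:15505  14:5881  15:14308
  16:3853  17:16796  18:16263  19:17927  20:10330  21:5703  22:4775  23:8633
  24:19168  25:4534  26:3140  27:7492  28:17926  29:19461  30:7943  31:16518
  32:13768  33:10343  34:5182  35:15049  36:13550  37:11504  38:1077  39:14413
  40:10251  41:17960  42:4462  43:10571  44:11196  45:16451  46:14938  47:2847
  48:4083  49:4548  50:13185  51:15526  52:11100  53:6662  54:13311  55:7446
  56:4618  57:4319  58:16302  59:16364  60:1758  61:757  62:1480  63:17959
  64:13593  65:12811  66:3242  67:1889  68:6113  69:3495  70:15992  71:10606
  72:6763  73:16839  74:17570  75:395  76:17503  77:1565  78:10007  79:466
  80:19203  81:101  82:3528  83:10124  84:15474  85:13184  86:4960  87:13340
  88:18405  89:18446  90:18318  91:5266  92:16228  93:2663  94:9942  95:3071
  96:7227  97:14910  98:2454  99:7712  100:18200  101:19086  102:4790  103:9547
  104:5265  105:5662  106:4903  107:1988  108:8206  109:18099  110:15558  111:14363
  112:13770  113:11778  114:702  115:11260  116:3280  117:9457  118:19478  119:10292
  120:17832  121:11107  122:1836  123:17328  124:4033  125:8067  126:7003  127:11766
  128:11789  129:18443  130:6317  131:11986  132:12063  133:18068  134:3164  135:5015
  136:3560  137:13387  138:2885  139:11651  140:17913
Giant step factor: 10566^(-141) ≡ 12924 (mod 19697).
Scan 12101·12924^i mod 19697 for i = 0, 1, …:
  i=0: 12101   i=1: 18841   i=2: 6770   i=3: 1406
  i=4: 10510   i=5: 728   i=6: 13203   i=7: 461
  i=8: 9470   i=9: 12819     …   i=92: 11490
  i=93: 1077
Match at i=93, j=38: n = 93·141 + 38 = 13151.

13151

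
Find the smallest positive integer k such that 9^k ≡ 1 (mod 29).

The order of 9 must divide p − 1 = 28 = 2^2 · 7.
Divisors: 1, 2, 4, 7, 14, 28.
Check each in increasing order: 9^1 ≡ 9;  9^2 ≡ 23;  9^4 ≡ 7;  9^7 ≡ 28;  9^14 ≡ 1.
Smallest exponent giving 1 is 14.

14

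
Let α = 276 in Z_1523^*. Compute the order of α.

The order of 276 must divide p − 1 = 1522 = 2 · 761.
Divisors: 1, 2, 761, 1522.
Check each in increasing order: 276^1 ≡ 276;  276^2 ≡ 26;  276^761 ≡ 1.
Smallest exponent giving 1 is 761.

761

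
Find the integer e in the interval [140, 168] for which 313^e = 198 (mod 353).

162

Compute 313^140 mod 353 = 68, then multiply by 313 repeatedly:
  313^140=68  313^141=104  313^142=76  313^143=137  313^144=168
  313^145=340  313^146=167  313^147=27  313^148=332  313^149=134
  313^150=288  313^151=129  313^152=135  313^153=248  313^154=317
  313^155=28  313^156=292  313^157=322  313^158=181  313^159=173
  313^160=140  313^161=48  313^162=198
Found 198 at exponent 162.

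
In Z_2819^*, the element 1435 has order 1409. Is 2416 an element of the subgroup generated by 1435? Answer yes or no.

yes

2416 ∈ ⟨1435⟩ iff 2416^1409 ≡ 1 (mod 2819), since |⟨1435⟩| = 1409.
2416^1409 mod 2819 = 1.
Since 1 = 1, 2416 lies in the subgroup.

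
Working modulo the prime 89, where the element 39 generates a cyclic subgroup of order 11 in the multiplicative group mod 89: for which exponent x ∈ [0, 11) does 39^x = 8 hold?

Successive powers of 39 modulo 89:
  39^0=1  39^1=39  39^2=8
So 39^2 ≡ 8 (mod 89), giving x = 2.

2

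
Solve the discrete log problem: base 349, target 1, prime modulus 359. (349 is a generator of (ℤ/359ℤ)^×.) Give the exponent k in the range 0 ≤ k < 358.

0

Successive powers of 349 modulo 359:
  349^0=1
So 349^0 ≡ 1 (mod 359), giving k = 0.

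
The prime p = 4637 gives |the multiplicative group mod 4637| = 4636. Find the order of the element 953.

1159

The order of 953 must divide p − 1 = 4636 = 2^2 · 19 · 61.
Divisors: 1, 2, 4, 19, 38, 61, 76, 122, 244, 1159, 2318, 4636.
Check each in increasing order: 953^1 ≡ 953;  953^2 ≡ 3994;  953^4 ≡ 756;  953^19 ≡ 3741;  953^38 ≡ 615;  953^61 ≡ 1840;  953^76 ≡ 2628;  953^122 ≡ 590;  953^244 ≡ 325;  953^1159 ≡ 1.
Smallest exponent giving 1 is 1159.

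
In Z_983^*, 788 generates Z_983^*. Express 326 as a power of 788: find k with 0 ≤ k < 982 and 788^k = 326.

Baby-step giant-step with m = ceil(sqrt(982)) = 32.
Baby table (788^j mod 983 for j=0..31):
  0:1  1:788  2:671  3:877  4:27  5:633  6:423  7:87
  8:729  9:380  10:608  11:383  12:23  13:430  14:688  15:511
  16:621  17:797  18:882  19:35  20:56  21:876  22:222  23:945
  24:529  25:60  26:96  27:940  28:521  29:637  30:626  31:805
Giant step factor: 788^(-32) ≡ 477 (mod 983).
Scan 326·477^i mod 983 for i = 0, 1, …:
  i=0: 326   i=1: 188   i=2: 223   i=3: 207
  i=4: 439   i=5: 24   i=6: 635   i=7: 131
  i=8: 558   i=9: 756   i=10: 834   i=11: 686
  i=12: 866   i=13: 222
Match at i=13, j=22: k = 13·32 + 22 = 438.

438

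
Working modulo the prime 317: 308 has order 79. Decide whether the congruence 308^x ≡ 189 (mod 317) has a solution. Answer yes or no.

no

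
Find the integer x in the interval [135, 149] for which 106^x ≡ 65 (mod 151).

Compute 106^135 mod 151 = 132, then multiply by 106 repeatedly:
  106^135=132  106^136=100  106^137=30  106^138=9  106^139=48
  106^140=105  106^141=107  106^142=17  106^143=141  106^144=148
  106^145=135  106^146=116  106^147=65
Found 65 at exponent 147.

147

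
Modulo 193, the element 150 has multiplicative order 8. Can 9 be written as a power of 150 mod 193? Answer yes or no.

9 ∈ ⟨150⟩ iff 9^8 ≡ 1 (mod 193), since |⟨150⟩| = 8.
9^8 mod 193 = 1.
Since 1 = 1, 9 lies in the subgroup.

yes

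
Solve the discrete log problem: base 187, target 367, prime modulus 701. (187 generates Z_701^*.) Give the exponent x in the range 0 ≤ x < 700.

Baby-step giant-step with m = ceil(sqrt(700)) = 27.
Baby table (187^j mod 701 for j=0..26):
  0:1  1:187  2:620  3:275  4:252  5:157  6:618  7:602
  8:414  9:308  10:114  11:288  12:580  13:506  14:688  15:373
  16:352  17:631  18:229  19:62  20:378  21:586  22:226  23:202
  24:621  25:462  26:171
Giant step factor: 187^(-27) ≡ 615 (mod 701).
Scan 367·615^i mod 701 for i = 0, 1, …:
  i=0: 367   i=1: 684   i=2: 60   i=3: 448
  i=4: 27   i=5: 482   i=6: 608   i=7: 287
  i=8: 554   i=9: 24     …   i=19: 694
  i=20: 602
Match at i=20, j=7: x = 20·27 + 7 = 547.

547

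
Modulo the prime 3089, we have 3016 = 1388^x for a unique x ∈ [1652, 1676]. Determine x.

1656

Compute 1388^1652 mod 3089 = 2691, then multiply by 1388 repeatedly:
  1388^1652=2691  1388^1653=507  1388^1654=2513  1388^1655=563  1388^1656=3016
Found 3016 at exponent 1656.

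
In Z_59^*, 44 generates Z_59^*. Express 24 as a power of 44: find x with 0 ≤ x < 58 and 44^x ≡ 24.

17

Baby-step giant-step with m = ceil(sqrt(58)) = 8.
Baby table (44^j mod 59 for j=0..7):
  0:1  1:44  2:48  3:47  4:3  5:14  6:26  7:23
Giant step factor: 44^(-8) ≡ 46 (mod 59).
Scan 24·46^i mod 59 for i = 0, 1, …:
  i=0: 24   i=1: 42   i=2: 44
Match at i=2, j=1: x = 2·8 + 1 = 17.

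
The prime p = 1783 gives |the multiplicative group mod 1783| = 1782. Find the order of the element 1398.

1782

The order of 1398 must divide p − 1 = 1782 = 2 · 3^4 · 11.
Divisors: 1, 2, 3, 6, 9, 11, 18, 22, 27, 33, 54, 66, 81, 99, 162, 198, 297, 594, 891, 1782.
Check each in increasing order: 1398^1 ≡ 1398;  1398^2 ≡ 236;  1398^3 ≡ 73;  1398^6 ≡ 1763;  1398^9 ≡ 323;  1398^11 ≡ 1342;  1398^18 ≡ 915;  1398^22 ≡ 134;  1398^27 ≡ 1350;  1398^33 ≡ 1528;  1398^54 ≡ 274;  1398^66 ≡ 837;  1398^81 ≡ 819;  1398^99 ≡ 525;  1398^162 ≡ 353;  1398^198 ≡ 1043;  1398^297 ≡ 194;  1398^594 ≡ 193;  1398^891 ≡ 1782;  1398^1782 ≡ 1.
Smallest exponent giving 1 is 1782.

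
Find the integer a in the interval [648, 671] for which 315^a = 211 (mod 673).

Compute 315^648 mod 673 = 178, then multiply by 315 repeatedly:
  315^648=178  315^649=211
Found 211 at exponent 649.

649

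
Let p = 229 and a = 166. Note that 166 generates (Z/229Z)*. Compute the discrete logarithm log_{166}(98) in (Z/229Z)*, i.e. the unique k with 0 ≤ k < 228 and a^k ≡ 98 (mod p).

Baby-step giant-step with m = ceil(sqrt(228)) = 16.
Baby table (166^j mod 229 for j=0..15):
  0:1  1:166  2:76  3:21  4:51  5:222  6:212  7:155
  8:82  9:101  10:49  11:119  12:60  13:113  14:209  15:115
Giant step factor: 166^(-16) ≡ 149 (mod 229).
Scan 98·149^i mod 229 for i = 0, 1, …:
  i=0: 98   i=1: 175   i=2: 198   i=3: 190
  i=4: 143   i=5: 10   i=6: 116   i=7: 109
  i=8: 211   i=9: 66   i=10: 216   i=11: 124
  i=12: 156   i=13: 115
Match at i=13, j=15: k = 13·16 + 15 = 223.

223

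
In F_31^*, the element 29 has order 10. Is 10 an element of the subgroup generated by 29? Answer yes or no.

no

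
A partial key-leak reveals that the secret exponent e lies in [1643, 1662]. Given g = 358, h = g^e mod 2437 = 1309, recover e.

1648

Compute 358^1643 mod 2437 = 2042, then multiply by 358 repeatedly:
  358^1643=2042  358^1644=2373  358^1645=1458  358^1646=446  358^1647=1263
  358^1648=1309
Found 1309 at exponent 1648.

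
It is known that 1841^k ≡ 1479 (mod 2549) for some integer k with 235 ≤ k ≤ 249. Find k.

244

Compute 1841^235 mod 2549 = 1000, then multiply by 1841 repeatedly:
  1841^235=1000  1841^236=622  1841^237=601  1841^238=175  1841^239=1001
  1841^240=2463  1841^241=2261  1841^242=2533  1841^243=1132  1841^244=1479
Found 1479 at exponent 244.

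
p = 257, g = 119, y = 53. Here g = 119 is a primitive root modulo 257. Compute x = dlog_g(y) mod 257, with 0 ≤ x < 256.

189

Baby-step giant-step with m = ceil(sqrt(256)) = 16.
Baby table (119^j mod 257 for j=0..15):
  0:1  1:119  2:26  3:10  4:162  5:3  6:100  7:78
  8:30  9:229  10:9  11:43  12:234  13:90  14:173  15:27
Giant step factor: 119^(-16) ≡ 2 (mod 257).
Scan 53·2^i mod 257 for i = 0, 1, …:
  i=0: 53   i=1: 106   i=2: 212   i=3: 167
  i=4: 77   i=5: 154   i=6: 51   i=7: 102
  i=8: 204   i=9: 151   i=10: 45   i=11: 90
Match at i=11, j=13: x = 11·16 + 13 = 189.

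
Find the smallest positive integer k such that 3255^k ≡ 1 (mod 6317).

3158

The order of 3255 must divide p − 1 = 6316 = 2^2 · 1579.
Divisors: 1, 2, 4, 1579, 3158, 6316.
Check each in increasing order: 3255^1 ≡ 3255;  3255^2 ≡ 1416;  3255^4 ≡ 2567;  3255^1579 ≡ 6316;  3255^3158 ≡ 1.
Smallest exponent giving 1 is 3158.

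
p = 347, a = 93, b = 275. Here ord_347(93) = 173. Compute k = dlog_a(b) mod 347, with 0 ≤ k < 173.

46

Baby-step giant-step with m = ceil(sqrt(173)) = 14.
Baby table (93^j mod 347 for j=0..13):
  0:1  1:93  2:321  3:11  4:329  5:61  6:121  7:149
  8:324  9:290  10:251  11:94  12:67  13:332
Giant step factor: 93^(-14) ≡ 99 (mod 347).
Scan 275·99^i mod 347 for i = 0, 1, …:
  i=0: 275   i=1: 159   i=2: 126   i=3: 329
Match at i=3, j=4: k = 3·14 + 4 = 46.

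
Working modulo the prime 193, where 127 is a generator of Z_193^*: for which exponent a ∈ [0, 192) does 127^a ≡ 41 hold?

Baby-step giant-step with m = ceil(sqrt(192)) = 14.
Baby table (127^j mod 193 for j=0..13):
  0:1  1:127  2:110  3:74  4:134  5:34  6:72  7:73
  8:7  9:117  10:191  11:132  12:166  13:45
Giant step factor: 127^(-14) ≡ 18 (mod 193).
Scan 41·18^i mod 193 for i = 0, 1, …:
  i=0: 41   i=1: 159   i=2: 160   i=3: 178
  i=4: 116   i=5: 158   i=6: 142   i=7: 47
  i=8: 74
Match at i=8, j=3: a = 8·14 + 3 = 115.

115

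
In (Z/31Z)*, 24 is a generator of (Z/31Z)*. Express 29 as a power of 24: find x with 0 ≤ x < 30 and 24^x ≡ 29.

Successive powers of 24 modulo 31:
  24^0=1  24^1=24  24^2=18  24^3=29
So 24^3 ≡ 29 (mod 31), giving x = 3.

3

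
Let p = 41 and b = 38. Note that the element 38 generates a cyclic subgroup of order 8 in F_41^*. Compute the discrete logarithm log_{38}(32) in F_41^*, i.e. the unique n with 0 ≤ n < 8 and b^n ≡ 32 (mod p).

Successive powers of 38 modulo 41:
  38^0=1  38^1=38  38^2=9  38^3=14  38^4=40  38^5=3
  38^6=32
So 38^6 ≡ 32 (mod 41), giving n = 6.

6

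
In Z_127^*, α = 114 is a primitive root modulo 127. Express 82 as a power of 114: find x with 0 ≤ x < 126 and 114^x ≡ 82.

74

Baby-step giant-step with m = ceil(sqrt(126)) = 12.
Baby table (114^j mod 127 for j=0..11):
  0:1  1:114  2:42  3:89  4:113  5:55  6:47  7:24
  8:69  9:119  10:104  11:45
Giant step factor: 114^(-12) ≡ 94 (mod 127).
Scan 82·94^i mod 127 for i = 0, 1, …:
  i=0: 82   i=1: 88   i=2: 17   i=3: 74
  i=4: 98   i=5: 68   i=6: 42
Match at i=6, j=2: x = 6·12 + 2 = 74.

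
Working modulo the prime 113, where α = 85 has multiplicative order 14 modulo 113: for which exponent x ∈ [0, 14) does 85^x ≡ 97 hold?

5

Successive powers of 85 modulo 113:
  85^0=1  85^1=85  85^2=106  85^3=83  85^4=49  85^5=97
So 85^5 ≡ 97 (mod 113), giving x = 5.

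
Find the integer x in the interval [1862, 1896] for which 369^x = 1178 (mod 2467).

1885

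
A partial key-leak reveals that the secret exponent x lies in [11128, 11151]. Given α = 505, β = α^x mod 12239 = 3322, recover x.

11147

Compute 505^11128 mod 12239 = 11561, then multiply by 505 repeatedly:
  505^11128=11561  505^11129=302  505^11130=5642  505^11131=9762  505^11132=9732
  505^11133=6821  505^11134=5446  505^11135=8694  505^11136=8908  505^11137=6827
  505^11138=8476  505^11139=8969  505^11140=915  505^11141=9232  505^11142=11340
  505^11143=11087  505^11144=5712  505^11145=8395  505^11146=4781  505^11147=3322
Found 3322 at exponent 11147.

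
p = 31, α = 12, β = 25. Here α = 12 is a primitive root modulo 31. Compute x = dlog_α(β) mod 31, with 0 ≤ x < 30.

10

Successive powers of 12 modulo 31:
  12^0=1  12^1=12  12^2=20  12^3=23  12^4=28  12^5=26
  12^6=2  12^7=24  12^8=9  12^9=15  12^10=25
So 12^10 ≡ 25 (mod 31), giving x = 10.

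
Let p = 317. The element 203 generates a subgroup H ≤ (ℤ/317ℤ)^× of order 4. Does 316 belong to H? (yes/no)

yes

⟨203⟩ has order 4; its elements mod 317 are {1, 114, 203, 316}.
316 is in this set.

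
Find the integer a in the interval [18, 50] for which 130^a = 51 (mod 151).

43

Compute 130^18 mod 151 = 29, then multiply by 130 repeatedly:
  130^18=29  130^19=146  130^20=105  130^21=60  130^22=99
  130^23=35  130^24=20  130^25=33  130^26=62  130^27=57
  130^28=11  130^29=71  130^30=19  130^31=54  130^32=74
  130^33=107  130^34=18  130^35=75  130^36=86  130^37=6
  130^38=25  130^39=79  130^40=2  130^41=109  130^42=127
  130^43=51
Found 51 at exponent 43.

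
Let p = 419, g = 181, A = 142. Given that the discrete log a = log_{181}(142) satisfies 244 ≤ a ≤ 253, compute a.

Compute 181^244 mod 419 = 92, then multiply by 181 repeatedly:
  181^244=92  181^245=311  181^246=145  181^247=267  181^248=142
Found 142 at exponent 248.

248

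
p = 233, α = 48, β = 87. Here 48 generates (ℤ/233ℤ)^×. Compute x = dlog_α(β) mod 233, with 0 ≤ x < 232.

Baby-step giant-step with m = ceil(sqrt(232)) = 16.
Baby table (48^j mod 233 for j=0..15):
  0:1  1:48  2:207  3:150  4:210  5:61  6:132  7:45
  8:63  9:228  10:226  11:130  12:182  13:115  14:161  15:39
Giant step factor: 48^(-16) ≡ 204 (mod 233).
Scan 87·204^i mod 233 for i = 0, 1, …:
  i=0: 87   i=1: 40   i=2: 5   i=3: 88
  i=4: 11   i=5: 147   i=6: 164   i=7: 137
  i=8: 221   i=9: 115
Match at i=9, j=13: x = 9·16 + 13 = 157.

157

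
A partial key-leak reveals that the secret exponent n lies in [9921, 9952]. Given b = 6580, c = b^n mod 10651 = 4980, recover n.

9932

Compute 6580^9921 mod 10651 = 4953, then multiply by 6580 repeatedly:
  6580^9921=4953  6580^9922=9331  6580^9923=5616  6580^9924=4961  6580^9925=8716
  6580^9926=6296  6580^9927=5941  6580^9928=2610  6580^9929=4388  6580^9930=8830
  6580^9931=195  6580^9932=4980
Found 4980 at exponent 9932.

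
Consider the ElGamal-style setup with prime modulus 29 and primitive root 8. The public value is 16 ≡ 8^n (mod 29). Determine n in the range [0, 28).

20

Successive powers of 8 modulo 29:
  8^0=1  8^1=8  8^2=6  8^3=19  8^4=7  8^5=27
  8^6=13  8^7=17  8^8=20  8^9=15  8^10=4  8^11=3
  8^12=24  8^13=18  8^14=28  8^15=21  8^16=23  8^17=10
  8^18=22  8^19=2  8^20=16
So 8^20 ≡ 16 (mod 29), giving n = 20.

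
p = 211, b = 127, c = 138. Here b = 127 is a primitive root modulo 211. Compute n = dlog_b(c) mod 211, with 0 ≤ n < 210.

155

Baby-step giant-step with m = ceil(sqrt(210)) = 15.
Baby table (127^j mod 211 for j=0..14):
  0:1  1:127  2:93  3:206  4:209  5:168  6:25  7:10
  8:4  9:86  10:161  11:191  12:203  13:39  14:100
Giant step factor: 127^(-15) ≡ 153 (mod 211).
Scan 138·153^i mod 211 for i = 0, 1, …:
  i=0: 138   i=1: 14   i=2: 32   i=3: 43
  i=4: 38   i=5: 117   i=6: 177   i=7: 73
  i=8: 197   i=9: 179   i=10: 168
Match at i=10, j=5: n = 10·15 + 5 = 155.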